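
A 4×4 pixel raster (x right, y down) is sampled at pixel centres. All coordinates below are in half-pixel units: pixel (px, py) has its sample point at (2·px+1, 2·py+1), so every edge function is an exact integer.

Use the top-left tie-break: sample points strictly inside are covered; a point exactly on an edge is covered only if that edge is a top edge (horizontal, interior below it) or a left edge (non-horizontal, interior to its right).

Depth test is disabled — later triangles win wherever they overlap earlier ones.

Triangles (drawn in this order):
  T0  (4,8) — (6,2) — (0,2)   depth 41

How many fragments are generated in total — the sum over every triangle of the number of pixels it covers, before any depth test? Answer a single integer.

T0:
  2·area = 36  (B↔C swapped to make it positive)
  edge (4, 8)→(0, 2): d=(-4,-6) top-left  bias=+0
  edge (0, 2)→(6, 2): d=(6,0) top-left  bias=+0
  edge (6, 2)→(4, 8): d=(-2,6) right/bottom  bias=-1
    (0,1)@(1, 3): e=[2,6,28] → #
    (1,1)@(3, 3): e=[14,6,16] → #
    (2,1)@(5, 3): e=[26,6,4] → #
    (3,1)@(7, 3): e=[38,6,-8] → ·
    (0,2)@(1, 5): e=[-6,18,24] → ·
    (1,2)@(3, 5): e=[6,18,12] → #
    (2,2)@(5, 5): e=[18,18,0] → ·  [on edge]
    (1,3)@(3, 7): e=[-2,30,8] → ·
  covered (4 px):
    · · · ·
    # # # ·
    · # · ·
    · · · ·

Final: 4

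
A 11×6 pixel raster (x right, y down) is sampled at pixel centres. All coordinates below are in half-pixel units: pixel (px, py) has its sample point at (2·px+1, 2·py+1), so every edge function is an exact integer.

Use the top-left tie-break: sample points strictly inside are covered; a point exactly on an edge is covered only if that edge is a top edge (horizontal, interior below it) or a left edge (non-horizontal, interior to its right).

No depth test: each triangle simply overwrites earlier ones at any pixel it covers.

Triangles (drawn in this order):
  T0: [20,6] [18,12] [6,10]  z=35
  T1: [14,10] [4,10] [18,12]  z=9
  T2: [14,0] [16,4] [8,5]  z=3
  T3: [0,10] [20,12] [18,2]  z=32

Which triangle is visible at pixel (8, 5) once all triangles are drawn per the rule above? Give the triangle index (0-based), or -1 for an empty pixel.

T0:
  2·area = 76
  edge (20, 6)→(18, 12): d=(-2,6) right/bottom  bias=-1
  edge (18, 12)→(6, 10): d=(-12,-2) top-left  bias=+0
  edge (6, 10)→(20, 6): d=(14,-4) top-left  bias=+0
    (10,1)@(21, 3): e=[0,114,-38] → .  [on edge]
    (8,3)@(17, 7): e=[16,58,2] → X
    (9,3)@(19, 7): e=[4,62,10] → X
    (10,3)@(21, 7): e=[-8,66,18] → .
    (5,4)@(11, 9): e=[48,22,6] → X
    (6,4)@(13, 9): e=[36,26,14] → X
    (7,4)@(15, 9): e=[24,30,22] → X
    (9,4)@(19, 9): e=[0,38,38] → .  [on edge]
    (5,5)@(11, 11): e=[44,-2,34] → .
    (6,5)@(13, 11): e=[32,2,42] → X
    (9,5)@(19, 11): e=[-4,14,66] → .
  covered (9 px):
    . . . . . . . . . . .
    . . . . . . . . . . .
    . . . . . . . . . . .
    . . . . . . . . X X .
    . . . . . X X X X . .
    . . . . . . X X X . .
T1:
  2·area = 20  (B↔C swapped to make it positive)
  edge (14, 10)→(18, 12): d=(4,2) right/bottom  bias=-1
  edge (18, 12)→(4, 10): d=(-14,-2) top-left  bias=+0
  edge (4, 10)→(14, 10): d=(10,0) top-left  bias=+0
    (5,5)@(11, 11): e=[10,0,10] → X  [on edge]
    (6,5)@(13, 11): e=[6,4,10] → X
    (7,5)@(15, 11): e=[2,8,10] → X
    (8,5)@(17, 11): e=[-2,12,10] → .
  covered (3 px):
    . . . . . . . . . . .
    . . . . . . . . . . .
    . . . . . . . . . . .
    . . . . . . . . . . .
    . . . . . . . . . . .
    . . . . . X X X . . .
T2:
  2·area = 34
  edge (14, 0)→(16, 4): d=(2,4) right/bottom  bias=-1
  edge (16, 4)→(8, 5): d=(-8,1) right/bottom  bias=-1
  edge (8, 5)→(14, 0): d=(6,-5) top-left  bias=+0
    (6,0)@(13, 1): e=[6,27,1] → X
    (7,0)@(15, 1): e=[-2,25,11] → .
    (5,1)@(11, 3): e=[18,13,3] → X
    (7,1)@(15, 3): e=[2,9,23] → X
    (8,1)@(17, 3): e=[-6,7,33] → .
    (5,2)@(11, 5): e=[22,-3,15] → .
    (6,2)@(13, 5): e=[14,-5,25] → .
    (7,2)@(15, 5): e=[6,-7,35] → .
  covered (4 px):
    . . . . . . X . . . .
    . . . . . X X X . . .
    . . . . . . . . . . .
    . . . . . . . . . . .
    . . . . . . . . . . .
    . . . . . . . . . . .
T3:
  2·area = 196  (B↔C swapped to make it positive)
  edge (0, 10)→(18, 2): d=(18,-8) top-left  bias=+0
  edge (18, 2)→(20, 12): d=(2,10) right/bottom  bias=-1
  edge (20, 12)→(0, 10): d=(-20,-2) top-left  bias=+0
    (8,1)@(17, 3): e=[10,12,174] → X
    (9,1)@(19, 3): e=[26,-8,178] → .
    (6,2)@(13, 5): e=[14,56,126] → X
    (7,2)@(15, 5): e=[30,36,130] → X
    (9,2)@(19, 5): e=[62,-4,138] → .
    (3,3)@(7, 7): e=[2,120,74] → X
    (4,3)@(9, 7): e=[18,100,78] → X
    (5,3)@(11, 7): e=[34,80,82] → X
    (9,3)@(19, 7): e=[98,0,98] → .  [on edge]
    (1,4)@(3, 9): e=[6,164,26] → X
    (2,4)@(5, 9): e=[22,144,30] → X
    (9,4)@(19, 9): e=[134,4,58] → X
  covered (24 px):
    . . . . . . . . . . .
    . . . . . . . . X . .
    . . . . . . X X X . .
    . . . X X X X X X . .
    . X X X X X X X X X .
    . . . . . X X X X X .

Z-buffer (winner per pixel, '.' = empty):
  . . . . . . 2 . . . .
  . . . . . 2 2 2 3 . .
  . . . . . . 3 3 3 . .
  . . . 3 3 3 3 3 3 0 .
  . 3 3 3 3 3 3 3 3 3 .
  . . . . . 3 3 3 3 3 .

Final: 3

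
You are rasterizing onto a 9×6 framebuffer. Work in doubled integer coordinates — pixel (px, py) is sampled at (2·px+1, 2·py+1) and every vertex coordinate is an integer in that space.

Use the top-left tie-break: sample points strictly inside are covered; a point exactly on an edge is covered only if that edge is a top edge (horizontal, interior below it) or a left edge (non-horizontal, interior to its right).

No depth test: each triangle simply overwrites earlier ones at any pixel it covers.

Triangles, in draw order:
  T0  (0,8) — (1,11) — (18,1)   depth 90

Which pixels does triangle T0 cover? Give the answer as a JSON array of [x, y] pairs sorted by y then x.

T0:
  2·area = 61  (B↔C swapped to make it positive)
  edge (0, 8)→(18, 1): d=(18,-7) top-left  bias=+0
  edge (18, 1)→(1, 11): d=(-17,10) right/bottom  bias=-1
  edge (1, 11)→(0, 8): d=(-1,-3) top-left  bias=+0
    (6,1)@(13, 3): e=[1,16,44] → X
    (7,1)@(15, 3): e=[15,-4,50] → .
    (4,2)@(9, 5): e=[9,22,30] → X
    (5,2)@(11, 5): e=[23,2,36] → X
    (6,2)@(13, 5): e=[37,-18,42] → .
    (1,3)@(3, 7): e=[3,48,10] → X
    (2,3)@(5, 7): e=[17,28,16] → X
    (3,3)@(7, 7): e=[31,8,22] → X
    (4,3)@(9, 7): e=[45,-12,28] → .
    (5,3)@(11, 7): e=[59,-32,34] → .
    (0,4)@(1, 9): e=[25,34,2] → X
    (2,4)@(5, 9): e=[53,-6,14] → .
    (0,5)@(1, 11): e=[61,0,0] → .  [on edge]
  covered (8 px):
    . . . . . . . . .
    . . . . . . X . .
    . . . . X X . . .
    . X X X . . . . .
    X X . . . . . . .
    . . . . . . . . .

Answer: [[6,1],[4,2],[5,2],[1,3],[2,3],[3,3],[0,4],[1,4]]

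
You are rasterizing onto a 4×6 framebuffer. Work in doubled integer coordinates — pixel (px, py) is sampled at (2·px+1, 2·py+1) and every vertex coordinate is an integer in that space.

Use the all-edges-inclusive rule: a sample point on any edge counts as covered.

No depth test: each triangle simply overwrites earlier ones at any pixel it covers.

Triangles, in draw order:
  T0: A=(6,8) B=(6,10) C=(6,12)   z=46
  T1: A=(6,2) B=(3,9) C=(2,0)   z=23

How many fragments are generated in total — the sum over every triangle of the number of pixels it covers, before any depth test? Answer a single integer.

T0:
  degenerate (2·area = 0) — covers nothing
T1:
  2·area = 34
  edge (6, 2)→(3, 9): d=(-3,7) inclusive
  edge (3, 9)→(2, 0): d=(-1,-9) inclusive
  edge (2, 0)→(6, 2): d=(4,2) inclusive
    (1,0)@(3, 1): e=[24,8,2] → #
    (2,0)@(5, 1): e=[10,26,-2] → ·
    (1,1)@(3, 3): e=[18,6,10] → #
    (2,1)@(5, 3): e=[4,24,6] → #
    (3,1)@(7, 3): e=[-10,42,2] → ·
    (1,2)@(3, 5): e=[12,4,18] → #
    (2,2)@(5, 5): e=[-2,22,14] → ·
    (1,3)@(3, 7): e=[6,2,26] → #
    (2,3)@(5, 7): e=[-8,20,22] → ·
    (1,4)@(3, 9): e=[0,0,34] → #  [on edge]
    (2,4)@(5, 9): e=[-14,18,30] → ·
    (1,5)@(3, 11): e=[-6,-2,42] → ·
  covered (6 px):
    · # · ·
    · # # ·
    · # · ·
    · # · ·
    · # · ·
    · · · ·

Answer: 6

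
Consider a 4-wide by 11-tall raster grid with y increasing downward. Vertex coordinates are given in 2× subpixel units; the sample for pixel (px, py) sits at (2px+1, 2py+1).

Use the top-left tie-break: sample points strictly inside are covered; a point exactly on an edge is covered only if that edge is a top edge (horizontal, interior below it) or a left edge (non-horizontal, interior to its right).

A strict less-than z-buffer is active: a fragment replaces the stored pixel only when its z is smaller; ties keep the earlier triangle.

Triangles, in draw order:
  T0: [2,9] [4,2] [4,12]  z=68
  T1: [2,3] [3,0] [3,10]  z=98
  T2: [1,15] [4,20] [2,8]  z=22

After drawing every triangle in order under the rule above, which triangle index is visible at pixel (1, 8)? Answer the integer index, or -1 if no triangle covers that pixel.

T0:
  2·area = 20
  edge (2, 9)→(4, 2): d=(2,-7) top-left  bias=+0
  edge (4, 2)→(4, 12): d=(0,10) right/bottom  bias=-1
  edge (4, 12)→(2, 9): d=(-2,-3) top-left  bias=+0
    (1,3)@(3, 7): e=[3,10,7] → X
    (2,3)@(5, 7): e=[17,-10,13] → .
    (1,4)@(3, 9): e=[7,10,3] → X
    (2,4)@(5, 9): e=[21,-10,9] → .
    (1,5)@(3, 11): e=[11,10,-1] → .
  covered (2 px):
    . . . .
    . . . .
    . . . .
    . X . .
    . X . .
    . . . .
    . . . .
    . . . .
    . . . .
    . . . .
    . . . .
T1:
  2·area = 10
  edge (2, 3)→(3, 0): d=(1,-3) top-left  bias=+0
  edge (3, 0)→(3, 10): d=(0,10) right/bottom  bias=-1
  edge (3, 10)→(2, 3): d=(-1,-7) top-left  bias=+0
    (1,0)@(3, 1): e=[1,0,9] → .  [on edge]
    (1,1)@(3, 3): e=[3,0,7] → .  [on edge]
    (1,2)@(3, 5): e=[5,0,5] → .  [on edge]
    (1,3)@(3, 7): e=[7,0,3] → .  [on edge]
    (1,4)@(3, 9): e=[9,0,1] → .  [on edge]
    (1,5)@(3, 11): e=[11,0,-1] → .  [on edge]
    (1,6)@(3, 13): e=[13,0,-3] → .  [on edge]
    (1,7)@(3, 15): e=[15,0,-5] → .  [on edge]
    (1,8)@(3, 17): e=[17,0,-7] → .  [on edge]
    (1,9)@(3, 19): e=[19,0,-9] → .  [on edge]
    (1,10)@(3, 21): e=[21,0,-11] → .  [on edge]
  covered (0 px):
    . . . .
    . . . .
    . . . .
    . . . .
    . . . .
    . . . .
    . . . .
    . . . .
    . . . .
    . . . .
    . . . .
T2:
  2·area = 26  (B↔C swapped to make it positive)
  edge (1, 15)→(2, 8): d=(1,-7) top-left  bias=+0
  edge (2, 8)→(4, 20): d=(2,12) right/bottom  bias=-1
  edge (4, 20)→(1, 15): d=(-3,-5) top-left  bias=+0
    (1,0)@(3, 1): e=[0,-26,52] → .  [on edge]
    (0,7)@(1, 15): e=[0,26,0] → X  [on edge]
    (1,7)@(3, 15): e=[14,2,10] → X
    (2,7)@(5, 15): e=[28,-22,20] → .
    (0,8)@(1, 17): e=[2,30,-6] → .
    (1,8)@(3, 17): e=[16,6,4] → X
    (2,8)@(5, 17): e=[30,-18,14] → .
    (1,9)@(3, 19): e=[18,10,-2] → .
  covered (3 px):
    . . . .
    . . . .
    . . . .
    . . . .
    . . . .
    . . . .
    . . . .
    X X . .
    . X . .
    . . . .
    . . . .

Z-buffer (winner per pixel, '.' = empty):
  . . . .
  . . . .
  . . . .
  . 0 . .
  . 0 . .
  . . . .
  . . . .
  2 2 . .
  . 2 . .
  . . . .
  . . . .

Final: 2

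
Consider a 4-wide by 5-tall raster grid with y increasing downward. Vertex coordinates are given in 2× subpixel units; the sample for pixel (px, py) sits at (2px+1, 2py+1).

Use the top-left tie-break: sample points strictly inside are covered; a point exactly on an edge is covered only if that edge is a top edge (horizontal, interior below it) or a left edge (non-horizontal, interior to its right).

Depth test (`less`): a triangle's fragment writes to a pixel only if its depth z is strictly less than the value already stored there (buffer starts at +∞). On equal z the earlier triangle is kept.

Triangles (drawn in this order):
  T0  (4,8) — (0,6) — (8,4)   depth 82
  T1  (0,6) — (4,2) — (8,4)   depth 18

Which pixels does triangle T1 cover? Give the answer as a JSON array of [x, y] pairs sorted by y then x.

T0:
  2·area = 24
  edge (4, 8)→(0, 6): d=(-4,-2) top-left  bias=+0
  edge (0, 6)→(8, 4): d=(8,-2) top-left  bias=+0
  edge (8, 4)→(4, 8): d=(-4,4) right/bottom  bias=-1
    (2,2)@(5, 5): e=[14,2,8] → #
    (3,2)@(7, 5): e=[18,6,0] → ·  [on edge]
    (1,3)@(3, 7): e=[2,14,8] → #
    (2,3)@(5, 7): e=[6,18,0] → ·  [on edge]
    (1,4)@(3, 9): e=[-6,30,0] → ·  [on edge]
  covered (2 px):
    · · · ·
    · · · ·
    · · # ·
    · # · ·
    · · · ·
T1:
  2·area = 24
  edge (0, 6)→(4, 2): d=(4,-4) top-left  bias=+0
  edge (4, 2)→(8, 4): d=(4,2) right/bottom  bias=-1
  edge (8, 4)→(0, 6): d=(-8,2) right/bottom  bias=-1
    (2,0)@(5, 1): e=[0,-6,30] → ·  [on edge]
    (1,1)@(3, 3): e=[0,6,18] → #  [on edge]
    (2,1)@(5, 3): e=[8,2,14] → #
    (3,1)@(7, 3): e=[16,-2,10] → ·
    (0,2)@(1, 5): e=[0,18,6] → #  [on edge]
    (2,2)@(5, 5): e=[16,10,-2] → ·
    (0,3)@(1, 7): e=[8,26,-10] → ·
    (1,3)@(3, 7): e=[16,22,-14] → ·
  covered (4 px):
    · · · ·
    · # # ·
    # # · ·
    · · · ·
    · · · ·

Result: [[1,1],[2,1],[0,2],[1,2]]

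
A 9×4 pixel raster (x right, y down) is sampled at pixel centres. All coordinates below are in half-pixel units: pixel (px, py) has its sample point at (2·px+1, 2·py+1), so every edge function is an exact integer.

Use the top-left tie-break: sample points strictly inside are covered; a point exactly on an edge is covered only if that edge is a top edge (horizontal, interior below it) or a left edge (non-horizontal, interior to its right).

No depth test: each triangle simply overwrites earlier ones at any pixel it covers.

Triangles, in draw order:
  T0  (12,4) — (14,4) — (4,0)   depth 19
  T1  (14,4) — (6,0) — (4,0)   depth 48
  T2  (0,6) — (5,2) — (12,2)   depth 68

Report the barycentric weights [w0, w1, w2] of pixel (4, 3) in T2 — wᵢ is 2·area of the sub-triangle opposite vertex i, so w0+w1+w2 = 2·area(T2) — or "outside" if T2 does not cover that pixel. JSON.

T0:
  2·area = 8  (B↔C swapped to make it positive)
  edge (12, 4)→(4, 0): d=(-8,-4) top-left  bias=+0
  edge (4, 0)→(14, 4): d=(10,4) right/bottom  bias=-1
  edge (14, 4)→(12, 4): d=(-2,0) right/bottom  bias=-1
    (5,1)@(11, 3): e=[4,2,2] → #
    (6,1)@(13, 3): e=[12,-6,2] → ·
    (5,2)@(11, 5): e=[-12,22,-2] → ·
  covered (1 px):
    · · · · · · · · ·
    · · · · · # · · ·
    · · · · · · · · ·
    · · · · · · · · ·
T1:
  2·area = 8  (B↔C swapped to make it positive)
  edge (14, 4)→(4, 0): d=(-10,-4) top-left  bias=+0
  edge (4, 0)→(6, 0): d=(2,0) top-left  bias=+0
  edge (6, 0)→(14, 4): d=(8,4) right/bottom  bias=-1
    (3,0)@(7, 1): e=[2,2,4] → #
    (4,0)@(9, 1): e=[10,2,-4] → ·
    (3,1)@(7, 3): e=[-18,6,20] → ·
  covered (1 px):
    · · · # · · · · ·
    · · · · · · · · ·
    · · · · · · · · ·
    · · · · · · · · ·
T2:
  2·area = 28
  edge (0, 6)→(5, 2): d=(5,-4) top-left  bias=+0
  edge (5, 2)→(12, 2): d=(7,0) top-left  bias=+0
  edge (12, 2)→(0, 6): d=(-12,4) right/bottom  bias=-1
    (7,0)@(15, 1): e=[35,-7,0] → ·  [on edge]
    (2,1)@(5, 3): e=[5,7,16] → #
    (3,1)@(7, 3): e=[13,7,8] → #
    (4,1)@(9, 3): e=[21,7,0] → ·  [on edge]
    (1,2)@(3, 5): e=[7,21,0] → ·  [on edge]
    (2,2)@(5, 5): e=[15,21,-8] → ·
    (3,2)@(7, 5): e=[23,21,-16] → ·
  covered (2 px):
    · · · · · · · · ·
    · · # # · · · · ·
    · · · · · · · · ·
    · · · · · · · · ·

Final: "outside"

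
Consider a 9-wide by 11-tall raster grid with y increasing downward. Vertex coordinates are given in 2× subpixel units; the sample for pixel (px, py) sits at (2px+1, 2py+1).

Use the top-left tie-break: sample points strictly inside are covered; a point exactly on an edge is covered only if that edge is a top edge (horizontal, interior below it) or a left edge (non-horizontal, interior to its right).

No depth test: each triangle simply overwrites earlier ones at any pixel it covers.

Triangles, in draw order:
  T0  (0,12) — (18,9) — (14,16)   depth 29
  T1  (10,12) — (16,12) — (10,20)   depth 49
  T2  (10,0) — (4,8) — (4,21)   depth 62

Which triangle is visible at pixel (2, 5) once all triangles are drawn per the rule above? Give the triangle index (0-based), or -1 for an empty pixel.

T0:
  2·area = 114
  edge (0, 12)→(18, 9): d=(18,-3) top-left  bias=+0
  edge (18, 9)→(14, 16): d=(-4,7) right/bottom  bias=-1
  edge (14, 16)→(0, 12): d=(-14,-4) top-left  bias=+0
    (3,5)@(7, 11): e=[3,69,42] → █
    (4,5)@(9, 11): e=[9,55,50] → █
    (5,5)@(11, 11): e=[15,41,58] → █
    (6,5)@(13, 11): e=[21,27,66] → █
    (7,5)@(15, 11): e=[27,13,74] → █
    (8,5)@(17, 11): e=[33,-1,82] → ·
    (2,6)@(5, 13): e=[33,75,6] → █
    (8,6)@(17, 13): e=[69,-9,54] → ·
    (2,7)@(5, 15): e=[69,67,-22] → ·
    (3,7)@(7, 15): e=[75,53,-14] → ·
    (4,7)@(9, 15): e=[81,39,-6] → ·
    (5,7)@(11, 15): e=[87,25,2] → █
  covered (13 px):
    · · · · · · · · ·
    · · · · · · · · ·
    · · · · · · · · ·
    · · · · · · · · ·
    · · · · · · · · ·
    · · · █ █ █ █ █ ·
    · · █ █ █ █ █ █ ·
    · · · · · █ █ · ·
    · · · · · · · · ·
    · · · · · · · · ·
    · · · · · · · · ·
T1:
  2·area = 48
  edge (10, 12)→(16, 12): d=(6,0) top-left  bias=+0
  edge (16, 12)→(10, 20): d=(-6,8) right/bottom  bias=-1
  edge (10, 20)→(10, 12): d=(0,-8) top-left  bias=+0
    (5,6)@(11, 13): e=[6,34,8] → █
    (6,6)@(13, 13): e=[6,18,24] → █
    (7,6)@(15, 13): e=[6,2,40] → █
    (8,6)@(17, 13): e=[6,-14,56] → ·
    (5,7)@(11, 15): e=[18,22,8] → █
    (7,7)@(15, 15): e=[18,-10,40] → ·
    (5,8)@(11, 17): e=[30,10,8] → █
    (6,8)@(13, 17): e=[30,-6,24] → ·
    (5,9)@(11, 19): e=[42,-2,8] → ·
  covered (6 px):
    · · · · · · · · ·
    · · · · · · · · ·
    · · · · · · · · ·
    · · · · · · · · ·
    · · · · · · · · ·
    · · · · · · · · ·
    · · · · · █ █ █ ·
    · · · · · █ █ · ·
    · · · · · █ · · ·
    · · · · · · · · ·
    · · · · · · · · ·
T2:
  2·area = 78  (B↔C swapped to make it positive)
  edge (10, 0)→(4, 21): d=(-6,21) right/bottom  bias=-1
  edge (4, 21)→(4, 8): d=(0,-13) top-left  bias=+0
  edge (4, 8)→(10, 0): d=(6,-8) top-left  bias=+0
    (4,1)@(9, 3): e=[3,65,10] → █
    (5,1)@(11, 3): e=[-39,91,26] → ·
    (3,2)@(7, 5): e=[33,39,6] → █
    (4,2)@(9, 5): e=[-9,65,22] → ·
    (2,3)@(5, 7): e=[63,13,2] → █
    (4,3)@(9, 7): e=[-21,65,34] → ·
    (2,4)@(5, 9): e=[51,13,14] → █
    (4,4)@(9, 9): e=[-33,65,46] → ·
    (2,5)@(5, 11): e=[39,13,26] → █
    (3,5)@(7, 11): e=[-3,39,42] → ·
    (2,6)@(5, 13): e=[27,13,38] → █
    (3,6)@(7, 13): e=[-15,39,54] → ·
  covered (10 px):
    · · · · · · · · ·
    · · · · █ · · · ·
    · · · █ · · · · ·
    · · █ █ · · · · ·
    · · █ █ · · · · ·
    · · █ · · · · · ·
    · · █ · · · · · ·
    · · █ · · · · · ·
    · · █ · · · · · ·
    · · · · · · · · ·
    · · · · · · · · ·

Z-buffer (winner per pixel, '.' = empty):
  . . . . . . . . .
  . . . . 2 . . . .
  . . . 2 . . . . .
  . . 2 2 . . . . .
  . . 2 2 . . . . .
  . . 2 0 0 0 0 0 .
  . . 2 0 0 1 1 1 .
  . . 2 . . 1 1 . .
  . . 2 . . 1 . . .
  . . . . . . . . .
  . . . . . . . . .

Final: 2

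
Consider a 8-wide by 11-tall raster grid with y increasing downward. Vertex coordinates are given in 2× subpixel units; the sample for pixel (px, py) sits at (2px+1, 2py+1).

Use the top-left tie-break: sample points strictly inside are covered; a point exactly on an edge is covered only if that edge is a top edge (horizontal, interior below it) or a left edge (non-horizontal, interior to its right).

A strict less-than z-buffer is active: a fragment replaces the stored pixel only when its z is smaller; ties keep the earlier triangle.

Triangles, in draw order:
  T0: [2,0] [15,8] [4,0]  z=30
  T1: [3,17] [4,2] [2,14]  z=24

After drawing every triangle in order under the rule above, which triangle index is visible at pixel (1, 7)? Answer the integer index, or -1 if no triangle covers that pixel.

T0:
  2·area = 16  (B↔C swapped to make it positive)
  edge (2, 0)→(4, 0): d=(2,0) top-left  bias=+0
  edge (4, 0)→(15, 8): d=(11,8) right/bottom  bias=-1
  edge (15, 8)→(2, 0): d=(-13,-8) top-left  bias=+0
    (2,0)@(5, 1): e=[2,3,11] → #
    (3,0)@(7, 1): e=[2,-13,27] → ·
    (2,1)@(5, 3): e=[6,25,-15] → ·
    (3,1)@(7, 3): e=[6,9,1] → #
    (4,1)@(9, 3): e=[6,-7,17] → ·
    (3,2)@(7, 5): e=[10,31,-25] → ·
  covered (2 px):
    · · # · · · · ·
    · · · # · · · ·
    · · · · · · · ·
    · · · · · · · ·
    · · · · · · · ·
    · · · · · · · ·
    · · · · · · · ·
    · · · · · · · ·
    · · · · · · · ·
    · · · · · · · ·
    · · · · · · · ·
T1:
  2·area = 18  (B↔C swapped to make it positive)
  edge (3, 17)→(2, 14): d=(-1,-3) top-left  bias=+0
  edge (2, 14)→(4, 2): d=(2,-12) top-left  bias=+0
  edge (4, 2)→(3, 17): d=(-1,15) right/bottom  bias=-1
    (1,4)@(3, 9): e=[8,2,8] → #
    (2,4)@(5, 9): e=[14,26,-22] → ·
    (0,5)@(1, 11): e=[0,-18,36] → ·  [on edge]
    (1,5)@(3, 11): e=[6,6,6] → #
    (2,5)@(5, 11): e=[12,30,-24] → ·
    (1,6)@(3, 13): e=[4,10,4] → #
    (2,6)@(5, 13): e=[10,34,-26] → ·
    (1,7)@(3, 15): e=[2,14,2] → #
    (2,7)@(5, 15): e=[8,38,-28] → ·
    (1,8)@(3, 17): e=[0,18,0] → ·  [on edge]
  covered (4 px):
    · · · · · · · ·
    · · · · · · · ·
    · · · · · · · ·
    · · · · · · · ·
    · # · · · · · ·
    · # · · · · · ·
    · # · · · · · ·
    · # · · · · · ·
    · · · · · · · ·
    · · · · · · · ·
    · · · · · · · ·

Z-buffer (winner per pixel, '.' = empty):
  . . 0 . . . . .
  . . . 0 . . . .
  . . . . . . . .
  . . . . . . . .
  . 1 . . . . . .
  . 1 . . . . . .
  . 1 . . . . . .
  . 1 . . . . . .
  . . . . . . . .
  . . . . . . . .
  . . . . . . . .

Result: 1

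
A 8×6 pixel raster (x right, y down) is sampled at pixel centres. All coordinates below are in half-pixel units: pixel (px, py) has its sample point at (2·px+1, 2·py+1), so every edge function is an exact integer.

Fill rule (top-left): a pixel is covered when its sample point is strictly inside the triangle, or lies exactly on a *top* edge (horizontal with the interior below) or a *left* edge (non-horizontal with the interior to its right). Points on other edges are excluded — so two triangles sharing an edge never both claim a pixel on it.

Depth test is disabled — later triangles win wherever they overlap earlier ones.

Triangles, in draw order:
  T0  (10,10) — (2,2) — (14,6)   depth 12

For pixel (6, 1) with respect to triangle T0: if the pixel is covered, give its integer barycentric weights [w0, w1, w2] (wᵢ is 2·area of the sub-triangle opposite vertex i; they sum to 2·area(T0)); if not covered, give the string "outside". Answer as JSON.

T0:
  2·area = 64
  edge (10, 10)→(2, 2): d=(-8,-8) top-left  bias=+0
  edge (2, 2)→(14, 6): d=(12,4) right/bottom  bias=-1
  edge (14, 6)→(10, 10): d=(-4,4) right/bottom  bias=-1
    (0,0)@(1, 1): e=[0,-8,72] → ·  [on edge]
    (1,1)@(3, 3): e=[0,8,56] → #  [on edge]
    (2,1)@(5, 3): e=[16,0,48] → ·  [on edge]
    (1,2)@(3, 5): e=[-16,32,48] → ·
    (2,2)@(5, 5): e=[0,24,40] → #  [on edge]
    (3,2)@(7, 5): e=[16,16,32] → #
    (4,2)@(9, 5): e=[32,8,24] → #
    (5,2)@(11, 5): e=[48,0,16] → ·  [on edge]
    (7,2)@(15, 5): e=[80,-16,0] → ·  [on edge]
    (2,3)@(5, 7): e=[-16,48,32] → ·
    (3,3)@(7, 7): e=[0,40,24] → #  [on edge]
    (5,3)@(11, 7): e=[32,24,8] → #
    (6,3)@(13, 7): e=[48,16,0] → ·  [on edge]
    (4,4)@(9, 9): e=[0,56,8] → #  [on edge]
    (5,4)@(11, 9): e=[16,48,0] → ·  [on edge]
    (4,5)@(9, 11): e=[-16,80,0] → ·  [on edge]
    (5,5)@(11, 11): e=[0,72,-8] → ·  [on edge]
  covered (8 px):
    · · · · · · · ·
    · # · · · · · ·
    · · # # # · · ·
    · · · # # # · ·
    · · · · # · · ·
    · · · · · · · ·

Result: "outside"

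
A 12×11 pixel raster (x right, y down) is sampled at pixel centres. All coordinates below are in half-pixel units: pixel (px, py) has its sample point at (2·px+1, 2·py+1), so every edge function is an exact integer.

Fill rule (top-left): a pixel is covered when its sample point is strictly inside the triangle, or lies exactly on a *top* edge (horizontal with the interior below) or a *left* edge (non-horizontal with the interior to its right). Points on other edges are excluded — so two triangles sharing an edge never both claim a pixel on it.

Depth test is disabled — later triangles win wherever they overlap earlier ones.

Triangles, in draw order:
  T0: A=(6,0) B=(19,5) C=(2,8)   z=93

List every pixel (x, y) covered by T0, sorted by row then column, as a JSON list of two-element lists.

T0:
  2·area = 124
  edge (6, 0)→(19, 5): d=(13,5) right/bottom  bias=-1
  edge (19, 5)→(2, 8): d=(-17,3) right/bottom  bias=-1
  edge (2, 8)→(6, 0): d=(4,-8) top-left  bias=+0
    (3,0)@(7, 1): e=[8,104,12] → X
    (4,0)@(9, 1): e=[-2,98,28] → .
    (2,1)@(5, 3): e=[44,76,4] → X
    (4,1)@(9, 3): e=[24,64,36] → X
    (5,1)@(11, 3): e=[14,58,52] → X
    (6,1)@(13, 3): e=[4,52,68] → X
    (7,1)@(15, 3): e=[-6,46,84] → .
    (2,2)@(5, 5): e=[70,42,12] → X
    (7,2)@(15, 5): e=[20,12,92] → X
    (8,2)@(17, 5): e=[10,6,108] → X
    (9,2)@(19, 5): e=[0,0,124] → .  [on edge]
    (1,3)@(3, 7): e=[106,14,4] → X
  covered (16 px):
    . . . X . . . . . . . .
    . . X X X X X . . . . .
    . . X X X X X X X . . .
    . X X X . . . . . . . .
    . . . . . . . . . . . .
    . . . . . . . . . . . .
    . . . . . . . . . . . .
    . . . . . . . . . . . .
    . . . . . . . . . . . .
    . . . . . . . . . . . .
    . . . . . . . . . . . .

Result: [[3,0],[2,1],[3,1],[4,1],[5,1],[6,1],[2,2],[3,2],[4,2],[5,2],[6,2],[7,2],[8,2],[1,3],[2,3],[3,3]]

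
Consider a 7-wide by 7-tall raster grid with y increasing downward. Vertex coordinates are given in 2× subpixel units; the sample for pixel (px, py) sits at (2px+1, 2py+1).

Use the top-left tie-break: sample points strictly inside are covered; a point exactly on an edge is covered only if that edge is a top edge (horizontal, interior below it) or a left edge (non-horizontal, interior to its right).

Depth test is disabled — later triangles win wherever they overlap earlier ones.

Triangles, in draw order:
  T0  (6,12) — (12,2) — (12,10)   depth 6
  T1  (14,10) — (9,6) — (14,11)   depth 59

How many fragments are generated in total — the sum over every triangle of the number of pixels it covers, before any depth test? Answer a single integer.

T0:
  2·area = 48
  edge (6, 12)→(12, 2): d=(6,-10) top-left  bias=+0
  edge (12, 2)→(12, 10): d=(0,8) right/bottom  bias=-1
  edge (12, 10)→(6, 12): d=(-6,2) right/bottom  bias=-1
    (5,2)@(11, 5): e=[8,8,32] → █
    (6,2)@(13, 5): e=[28,-8,28] → ·
    (4,3)@(9, 7): e=[0,24,24] → █  [on edge]
    (6,3)@(13, 7): e=[40,-8,16] → ·
    (4,4)@(9, 9): e=[12,24,12] → █
    (6,4)@(13, 9): e=[52,-8,4] → ·
    (3,5)@(7, 11): e=[4,40,4] → █
    (4,5)@(9, 11): e=[24,24,0] → ·  [on edge]
    (5,5)@(11, 11): e=[44,8,-4] → ·
    (1,6)@(3, 13): e=[-24,72,0] → ·  [on edge]
    (3,6)@(7, 13): e=[16,40,-8] → ·
  covered (6 px):
    · · · · · · ·
    · · · · · · ·
    · · · · · █ ·
    · · · · █ █ ·
    · · · · █ █ ·
    · · · █ · · ·
    · · · · · · ·
T1:
  2·area = 5  (B↔C swapped to make it positive)
  edge (14, 10)→(14, 11): d=(0,1) right/bottom  bias=-1
  edge (14, 11)→(9, 6): d=(-5,-5) top-left  bias=+0
  edge (9, 6)→(14, 10): d=(5,4) right/bottom  bias=-1
  covered (0 px):
    · · · · · · ·
    · · · · · · ·
    · · · · · · ·
    · · · · · · ·
    · · · · · · ·
    · · · · · · ·
    · · · · · · ·

Final: 6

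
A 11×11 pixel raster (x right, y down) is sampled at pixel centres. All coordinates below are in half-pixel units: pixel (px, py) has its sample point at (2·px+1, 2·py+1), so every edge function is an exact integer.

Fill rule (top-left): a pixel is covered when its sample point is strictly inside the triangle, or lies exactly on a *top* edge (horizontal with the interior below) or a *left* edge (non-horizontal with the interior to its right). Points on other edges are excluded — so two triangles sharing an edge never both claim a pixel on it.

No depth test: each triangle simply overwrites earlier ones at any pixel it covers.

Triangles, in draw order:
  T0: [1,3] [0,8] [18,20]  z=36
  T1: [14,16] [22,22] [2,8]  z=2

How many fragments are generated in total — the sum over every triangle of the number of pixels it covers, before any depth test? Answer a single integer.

T0:
  2·area = 102  (B↔C swapped to make it positive)
  edge (1, 3)→(18, 20): d=(17,17) right/bottom  bias=-1
  edge (18, 20)→(0, 8): d=(-18,-12) top-left  bias=+0
  edge (0, 8)→(1, 3): d=(1,-5) top-left  bias=+0
    (0,1)@(1, 3): e=[0,102,0] → .  [on edge]
    (0,2)@(1, 5): e=[34,66,2] → X
    (1,2)@(3, 5): e=[0,90,12] → .  [on edge]
    (0,3)@(1, 7): e=[68,30,4] → X
    (1,3)@(3, 7): e=[34,54,14] → X
    (2,3)@(5, 7): e=[0,78,24] → .  [on edge]
    (0,4)@(1, 9): e=[102,-6,6] → .
    (1,4)@(3, 9): e=[68,18,16] → X
    (2,4)@(5, 9): e=[34,42,26] → X
    (3,4)@(7, 9): e=[0,66,36] → .  [on edge]
    (1,5)@(3, 11): e=[102,-18,18] → .
    (2,5)@(5, 11): e=[68,6,28] → X
    (4,5)@(9, 11): e=[0,54,48] → .  [on edge]
    (5,6)@(11, 13): e=[0,42,60] → .  [on edge]
    (6,7)@(13, 15): e=[0,30,72] → .  [on edge]
    (7,8)@(15, 17): e=[0,18,84] → .  [on edge]
    (8,9)@(17, 19): e=[0,6,96] → .  [on edge]
    (9,10)@(19, 21): e=[0,-6,108] → .  [on edge]
  covered (9 px):
    . . . . . . . . . . .
    . . . . . . . . . . .
    X . . . . . . . . . .
    X X . . . . . . . . .
    . X X . . . . . . . .
    . . X X . . . . . . .
    . . . . X . . . . . .
    . . . . . X . . . . .
    . . . . . . . . . . .
    . . . . . . . . . . .
    . . . . . . . . . . .
T1:
  2·area = 8
  edge (14, 16)→(22, 22): d=(8,6) right/bottom  bias=-1
  edge (22, 22)→(2, 8): d=(-20,-14) top-left  bias=+0
  edge (2, 8)→(14, 16): d=(12,8) right/bottom  bias=-1
    (7,8)@(15, 17): e=[2,2,4] → X
    (8,8)@(17, 17): e=[-10,30,-12] → .
    (7,9)@(15, 19): e=[18,-38,28] → .
  covered (1 px):
    . . . . . . . . . . .
    . . . . . . . . . . .
    . . . . . . . . . . .
    . . . . . . . . . . .
    . . . . . . . . . . .
    . . . . . . . . . . .
    . . . . . . . . . . .
    . . . . . . . . . . .
    . . . . . . . X . . .
    . . . . . . . . . . .
    . . . . . . . . . . .

Answer: 10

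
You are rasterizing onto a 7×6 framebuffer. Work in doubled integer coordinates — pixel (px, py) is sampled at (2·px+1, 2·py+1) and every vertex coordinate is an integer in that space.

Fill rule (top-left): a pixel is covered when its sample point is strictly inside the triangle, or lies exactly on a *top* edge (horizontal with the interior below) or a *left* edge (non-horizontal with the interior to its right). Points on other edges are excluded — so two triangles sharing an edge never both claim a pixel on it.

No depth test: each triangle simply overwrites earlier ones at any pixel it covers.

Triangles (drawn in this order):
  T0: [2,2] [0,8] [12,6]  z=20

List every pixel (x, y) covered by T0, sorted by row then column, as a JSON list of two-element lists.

T0:
  2·area = 68  (B↔C swapped to make it positive)
  edge (2, 2)→(12, 6): d=(10,4) right/bottom  bias=-1
  edge (12, 6)→(0, 8): d=(-12,2) right/bottom  bias=-1
  edge (0, 8)→(2, 2): d=(2,-6) top-left  bias=+0
    (1,1)@(3, 3): e=[6,54,8] → #
    (2,1)@(5, 3): e=[-2,50,20] → ·
    (0,2)@(1, 5): e=[34,34,0] → #  [on edge]
    (2,2)@(5, 5): e=[18,26,24] → #
    (3,2)@(7, 5): e=[10,22,36] → #
    (4,2)@(9, 5): e=[2,18,48] → #
    (5,2)@(11, 5): e=[-6,14,60] → ·
    (0,3)@(1, 7): e=[54,10,4] → #
    (3,3)@(7, 7): e=[30,-2,40] → ·
    (4,3)@(9, 7): e=[22,-6,52] → ·
    (0,4)@(1, 9): e=[74,-14,8] → ·
    (1,4)@(3, 9): e=[66,-18,20] → ·
  covered (9 px):
    · · · · · · ·
    · # · · · · ·
    # # # # # · ·
    # # # · · · ·
    · · · · · · ·
    · · · · · · ·

Final: [[1,1],[0,2],[1,2],[2,2],[3,2],[4,2],[0,3],[1,3],[2,3]]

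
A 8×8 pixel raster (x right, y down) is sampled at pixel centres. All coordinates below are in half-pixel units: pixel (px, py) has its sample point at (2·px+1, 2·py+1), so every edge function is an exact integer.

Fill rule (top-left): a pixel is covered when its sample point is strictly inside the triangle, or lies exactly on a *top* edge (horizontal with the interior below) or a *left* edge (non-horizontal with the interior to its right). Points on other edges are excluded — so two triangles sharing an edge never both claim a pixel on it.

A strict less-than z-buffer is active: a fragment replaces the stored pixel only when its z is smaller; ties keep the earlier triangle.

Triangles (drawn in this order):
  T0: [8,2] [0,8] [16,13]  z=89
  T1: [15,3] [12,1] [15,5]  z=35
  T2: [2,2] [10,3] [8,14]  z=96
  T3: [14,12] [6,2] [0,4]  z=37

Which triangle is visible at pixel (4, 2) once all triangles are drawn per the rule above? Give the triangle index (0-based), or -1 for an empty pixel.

T0:
  2·area = 136  (B↔C swapped to make it positive)
  edge (8, 2)→(16, 13): d=(8,11) right/bottom  bias=-1
  edge (16, 13)→(0, 8): d=(-16,-5) top-left  bias=+0
  edge (0, 8)→(8, 2): d=(8,-6) top-left  bias=+0
    (3,1)@(7, 3): e=[19,115,2] → █
    (4,1)@(9, 3): e=[-3,125,14] → ·
    (2,2)@(5, 5): e=[57,73,6] → █
    (4,2)@(9, 5): e=[13,93,30] → █
    (5,2)@(11, 5): e=[-9,103,42] → ·
    (1,3)@(3, 7): e=[95,31,10] → █
    (5,3)@(11, 7): e=[7,71,58] → █
    (6,3)@(13, 7): e=[-15,81,70] → ·
    (1,4)@(3, 9): e=[111,-1,26] → ·
    (2,4)@(5, 9): e=[89,9,38] → █
    (6,4)@(13, 9): e=[1,49,86] → █
    (7,4)@(15, 9): e=[-21,59,98] → ·
  covered (16 px):
    · · · · · · · ·
    · · · █ · · · ·
    · · █ █ █ · · ·
    · █ █ █ █ █ · ·
    · · █ █ █ █ █ ·
    · · · · · █ █ ·
    · · · · · · · ·
    · · · · · · · ·
T1:
  2·area = 6  (B↔C swapped to make it positive)
  edge (15, 3)→(15, 5): d=(0,2) right/bottom  bias=-1
  edge (15, 5)→(12, 1): d=(-3,-4) top-left  bias=+0
  edge (12, 1)→(15, 3): d=(3,2) right/bottom  bias=-1
    (7,0)@(15, 1): e=[0,12,-6] → ·  [on edge]
    (7,1)@(15, 3): e=[0,6,0] → ·  [on edge]
    (7,2)@(15, 5): e=[0,0,6] → ·  [on edge]
    (7,3)@(15, 7): e=[0,-6,12] → ·  [on edge]
    (7,4)@(15, 9): e=[0,-12,18] → ·  [on edge]
    (7,5)@(15, 11): e=[0,-18,24] → ·  [on edge]
    (7,6)@(15, 13): e=[0,-24,30] → ·  [on edge]
    (7,7)@(15, 15): e=[0,-30,36] → ·  [on edge]
  covered (0 px):
    · · · · · · · ·
    · · · · · · · ·
    · · · · · · · ·
    · · · · · · · ·
    · · · · · · · ·
    · · · · · · · ·
    · · · · · · · ·
    · · · · · · · ·
T2:
  2·area = 90
  edge (2, 2)→(10, 3): d=(8,1) right/bottom  bias=-1
  edge (10, 3)→(8, 14): d=(-2,11) right/bottom  bias=-1
  edge (8, 14)→(2, 2): d=(-6,-12) top-left  bias=+0
    (1,1)@(3, 3): e=[7,77,6] → █
    (2,1)@(5, 3): e=[5,55,30] → █
    (3,1)@(7, 3): e=[3,33,54] → █
    (4,1)@(9, 3): e=[1,11,78] → █
    (5,1)@(11, 3): e=[-1,-11,102] → ·
    (1,2)@(3, 5): e=[23,73,-6] → ·
    (2,2)@(5, 5): e=[21,51,18] → █
    (5,2)@(11, 5): e=[15,-15,90] → ·
    (2,3)@(5, 7): e=[37,47,6] → █
    (5,3)@(11, 7): e=[31,-19,78] → ·
    (2,4)@(5, 9): e=[53,43,-6] → ·
    (3,4)@(7, 9): e=[51,21,18] → █
  covered (12 px):
    · · · · · · · ·
    · █ █ █ █ · · ·
    · · █ █ █ · · ·
    · · █ █ █ · · ·
    · · · █ · · · ·
    · · · █ · · · ·
    · · · · · · · ·
    · · · · · · · ·
T3:
  2·area = 76  (B↔C swapped to make it positive)
  edge (14, 12)→(0, 4): d=(-14,-8) top-left  bias=+0
  edge (0, 4)→(6, 2): d=(6,-2) top-left  bias=+0
  edge (6, 2)→(14, 12): d=(8,10) right/bottom  bias=-1
    (4,0)@(9, 1): e=[114,0,-38] → ·  [on edge]
    (1,1)@(3, 3): e=[38,0,38] → █  [on edge]
    (2,1)@(5, 3): e=[54,4,18] → █
    (3,1)@(7, 3): e=[70,8,-2] → ·
    (1,2)@(3, 5): e=[10,12,54] → █
    (3,2)@(7, 5): e=[42,20,14] → █
    (4,2)@(9, 5): e=[58,24,-6] → ·
    (1,3)@(3, 7): e=[-18,24,70] → ·
    (2,3)@(5, 7): e=[-2,28,50] → ·
    (3,3)@(7, 7): e=[14,32,30] → █
    (4,3)@(9, 7): e=[30,36,10] → █
    (5,3)@(11, 7): e=[46,40,-10] → ·
  covered (10 px):
    · · · · · · · ·
    · █ █ · · · · ·
    · █ █ █ · · · ·
    · · · █ █ · · ·
    · · · · █ █ · ·
    · · · · · · █ ·
    · · · · · · · ·
    · · · · · · · ·

Z-buffer (winner per pixel, '.' = empty):
  . . . . . . . .
  . 3 3 0 2 . . .
  . 3 3 3 0 . . .
  . 0 0 3 3 0 . .
  . . 0 0 3 3 0 .
  . . . 2 . 0 3 .
  . . . . . . . .
  . . . . . . . .

Result: 0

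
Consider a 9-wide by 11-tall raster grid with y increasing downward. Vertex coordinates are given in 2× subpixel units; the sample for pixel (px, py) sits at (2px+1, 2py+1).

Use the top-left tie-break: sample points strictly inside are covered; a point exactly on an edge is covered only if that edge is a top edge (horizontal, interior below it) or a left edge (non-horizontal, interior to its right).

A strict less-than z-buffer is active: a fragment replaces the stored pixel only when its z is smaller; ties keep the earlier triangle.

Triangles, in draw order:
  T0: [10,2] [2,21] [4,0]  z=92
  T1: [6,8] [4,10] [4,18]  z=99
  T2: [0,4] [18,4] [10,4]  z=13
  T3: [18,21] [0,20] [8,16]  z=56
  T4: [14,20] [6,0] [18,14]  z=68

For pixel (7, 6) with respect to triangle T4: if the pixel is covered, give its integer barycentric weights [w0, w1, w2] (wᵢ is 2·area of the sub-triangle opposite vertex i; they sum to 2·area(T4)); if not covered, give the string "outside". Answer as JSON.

T0:
  2·area = 130
  edge (10, 2)→(2, 21): d=(-8,19) right/bottom  bias=-1
  edge (2, 21)→(4, 0): d=(2,-21) top-left  bias=+0
  edge (4, 0)→(10, 2): d=(6,2) right/bottom  bias=-1
    (2,0)@(5, 1): e=[103,23,4] → X
    (3,0)@(7, 1): e=[65,65,0] → .  [on edge]
    (2,1)@(5, 3): e=[87,27,16] → X
    (3,1)@(7, 3): e=[49,69,12] → X
    (4,1)@(9, 3): e=[11,111,8] → X
    (5,1)@(11, 3): e=[-27,153,4] → .
    (6,1)@(13, 3): e=[-65,195,0] → .  [on edge]
    (2,2)@(5, 5): e=[71,31,28] → X
    (4,2)@(9, 5): e=[-5,115,20] → .
    (2,3)@(5, 7): e=[55,35,40] → X
    (4,3)@(9, 7): e=[-21,119,32] → .
    (2,4)@(5, 9): e=[39,39,52] → X
  covered (16 px):
    . . X . . . . . .
    . . X X X . . . .
    . . X X . . . . .
    . . X X . . . . .
    . . X X . . . . .
    . X X . . . . . .
    . X X . . . . . .
    . X . . . . . . .
    . X . . . . . . .
    . . . . . . . . .
    . . . . . . . . .
T1:
  2·area = 16  (B↔C swapped to make it positive)
  edge (6, 8)→(4, 18): d=(-2,10) right/bottom  bias=-1
  edge (4, 18)→(4, 10): d=(0,-8) top-left  bias=+0
  edge (4, 10)→(6, 8): d=(2,-2) top-left  bias=+0
    (6,0)@(13, 1): e=[-56,72,0] → .  [on edge]
    (3,1)@(7, 3): e=[0,24,-8] → .  [on edge]
    (5,1)@(11, 3): e=[-40,56,0] → .  [on edge]
    (4,2)@(9, 5): e=[-24,40,0] → .  [on edge]
    (3,3)@(7, 7): e=[-8,24,0] → .  [on edge]
    (2,4)@(5, 9): e=[8,8,0] → X  [on edge]
    (3,4)@(7, 9): e=[-12,24,4] → .
    (1,5)@(3, 11): e=[24,-8,0] → .  [on edge]
    (2,5)@(5, 11): e=[4,8,4] → X
    (3,5)@(7, 11): e=[-16,24,8] → .
    (0,6)@(1, 13): e=[40,-24,0] → .  [on edge]
    (2,6)@(5, 13): e=[0,8,8] → .  [on edge]
  covered (2 px):
    . . . . . . . . .
    . . . . . . . . .
    . . . . . . . . .
    . . . . . . . . .
    . . X . . . . . .
    . . X . . . . . .
    . . . . . . . . .
    . . . . . . . . .
    . . . . . . . . .
    . . . . . . . . .
    . . . . . . . . .
T2:
  degenerate (2·area = 0) — covers nothing
T3:
  2·area = 80
  edge (18, 21)→(0, 20): d=(-18,-1) top-left  bias=+0
  edge (0, 20)→(8, 16): d=(8,-4) top-left  bias=+0
  edge (8, 16)→(18, 21): d=(10,5) right/bottom  bias=-1
    (3,8)@(7, 17): e=[61,4,15] → X
    (4,8)@(9, 17): e=[63,12,5] → X
    (5,8)@(11, 17): e=[65,20,-5] → .
    (1,9)@(3, 19): e=[21,4,55] → X
    (2,9)@(5, 19): e=[23,12,45] → X
    (5,9)@(11, 19): e=[29,36,15] → X
    (6,9)@(13, 19): e=[31,44,5] → X
    (7,9)@(15, 19): e=[33,52,-5] → .
    (1,10)@(3, 21): e=[-15,20,75] → .
    (2,10)@(5, 21): e=[-13,28,65] → .
    (3,10)@(7, 21): e=[-11,36,55] → .
    (4,10)@(9, 21): e=[-9,44,45] → .
  covered (8 px):
    . . . . . . . . .
    . . . . . . . . .
    . . . . . . . . .
    . . . . . . . . .
    . . . . . . . . .
    . . . . . . . . .
    . . . . . . . . .
    . . . . . . . . .
    . . . X X . . . .
    . X X X X X X . .
    . . . . . . . . .
T4:
  2·area = 128
  edge (14, 20)→(6, 0): d=(-8,-20) top-left  bias=+0
  edge (6, 0)→(18, 14): d=(12,14) right/bottom  bias=-1
  edge (18, 14)→(14, 20): d=(-4,6) right/bottom  bias=-1
    (4,2)@(9, 5): e=[20,18,90] → X
    (5,2)@(11, 5): e=[60,-10,78] → .
    (4,3)@(9, 7): e=[4,42,82] → X
    (5,3)@(11, 7): e=[44,14,70] → X
    (6,3)@(13, 7): e=[84,-14,58] → .
    (4,4)@(9, 9): e=[-12,66,74] → .
    (5,4)@(11, 9): e=[28,38,62] → X
    (6,4)@(13, 9): e=[68,10,50] → X
    (7,4)@(15, 9): e=[108,-18,38] → .
    (5,5)@(11, 11): e=[12,62,54] → X
    (7,5)@(15, 11): e=[92,6,30] → X
    (8,5)@(17, 11): e=[132,-22,18] → .
  covered (16 px):
    . . . . . . . . .
    . . . . . . . . .
    . . . . X . . . .
    . . . . X X . . .
    . . . . . X X . .
    . . . . . X X X .
    . . . . . . X X X
    . . . . . . X X X
    . . . . . . X X .
    . . . . . . . . .
    . . . . . . . . .

Final: [30,22,76]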